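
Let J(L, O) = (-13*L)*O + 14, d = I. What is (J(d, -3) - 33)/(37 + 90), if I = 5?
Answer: 176/127 ≈ 1.3858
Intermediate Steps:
d = 5
J(L, O) = 14 - 13*L*O (J(L, O) = -13*L*O + 14 = 14 - 13*L*O)
(J(d, -3) - 33)/(37 + 90) = ((14 - 13*5*(-3)) - 33)/(37 + 90) = ((14 + 195) - 33)/127 = (209 - 33)*(1/127) = 176*(1/127) = 176/127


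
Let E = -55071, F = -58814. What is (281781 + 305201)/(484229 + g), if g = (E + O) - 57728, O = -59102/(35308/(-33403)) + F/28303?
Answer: 293292108193084/213525773475363 ≈ 1.3736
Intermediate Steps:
O = 27936628073703/499661162 (O = -59102/(35308/(-33403)) - 58814/28303 = -59102/(35308*(-1/33403)) - 58814*1/28303 = -59102/(-35308/33403) - 58814/28303 = -59102*(-33403/35308) - 58814/28303 = 987092053/17654 - 58814/28303 = 27936628073703/499661162 ≈ 55911.)
g = -28424651338735/499661162 (g = (-55071 + 27936628073703/499661162) - 57728 = 419788221201/499661162 - 57728 = -28424651338735/499661162 ≈ -56888.)
(281781 + 305201)/(484229 + g) = (281781 + 305201)/(484229 - 28424651338735/499661162) = 586982/(213525773475363/499661162) = 586982*(499661162/213525773475363) = 293292108193084/213525773475363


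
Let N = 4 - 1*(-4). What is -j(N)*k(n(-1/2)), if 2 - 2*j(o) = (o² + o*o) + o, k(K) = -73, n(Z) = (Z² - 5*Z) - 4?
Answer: -4891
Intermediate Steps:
n(Z) = -4 + Z² - 5*Z
N = 8 (N = 4 + 4 = 8)
j(o) = 1 - o² - o/2 (j(o) = 1 - ((o² + o*o) + o)/2 = 1 - ((o² + o²) + o)/2 = 1 - (2*o² + o)/2 = 1 - (o + 2*o²)/2 = 1 + (-o² - o/2) = 1 - o² - o/2)
-j(N)*k(n(-1/2)) = -(1 - 1*8² - ½*8)*(-73) = -(1 - 1*64 - 4)*(-73) = -(1 - 64 - 4)*(-73) = -(-67)*(-73) = -1*4891 = -4891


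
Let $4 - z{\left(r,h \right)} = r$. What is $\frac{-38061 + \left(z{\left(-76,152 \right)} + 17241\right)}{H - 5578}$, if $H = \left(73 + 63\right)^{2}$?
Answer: $- \frac{10370}{6459} \approx -1.6055$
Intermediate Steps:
$z{\left(r,h \right)} = 4 - r$
$H = 18496$ ($H = 136^{2} = 18496$)
$\frac{-38061 + \left(z{\left(-76,152 \right)} + 17241\right)}{H - 5578} = \frac{-38061 + \left(\left(4 - -76\right) + 17241\right)}{18496 - 5578} = \frac{-38061 + \left(\left(4 + 76\right) + 17241\right)}{12918} = \left(-38061 + \left(80 + 17241\right)\right) \frac{1}{12918} = \left(-38061 + 17321\right) \frac{1}{12918} = \left(-20740\right) \frac{1}{12918} = - \frac{10370}{6459}$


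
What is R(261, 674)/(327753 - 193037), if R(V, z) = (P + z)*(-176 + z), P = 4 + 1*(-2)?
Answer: 84162/33679 ≈ 2.4989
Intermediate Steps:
P = 2 (P = 4 - 2 = 2)
R(V, z) = (-176 + z)*(2 + z) (R(V, z) = (2 + z)*(-176 + z) = (-176 + z)*(2 + z))
R(261, 674)/(327753 - 193037) = (-352 + 674² - 174*674)/(327753 - 193037) = (-352 + 454276 - 117276)/134716 = 336648*(1/134716) = 84162/33679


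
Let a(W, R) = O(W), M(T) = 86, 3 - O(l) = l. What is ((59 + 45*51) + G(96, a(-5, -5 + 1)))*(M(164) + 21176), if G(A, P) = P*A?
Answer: 66379964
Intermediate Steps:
O(l) = 3 - l
a(W, R) = 3 - W
G(A, P) = A*P
((59 + 45*51) + G(96, a(-5, -5 + 1)))*(M(164) + 21176) = ((59 + 45*51) + 96*(3 - 1*(-5)))*(86 + 21176) = ((59 + 2295) + 96*(3 + 5))*21262 = (2354 + 96*8)*21262 = (2354 + 768)*21262 = 3122*21262 = 66379964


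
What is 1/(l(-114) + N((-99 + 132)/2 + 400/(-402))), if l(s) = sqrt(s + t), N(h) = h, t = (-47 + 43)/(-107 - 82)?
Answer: 52618986/1202664221 - 53868*I*sqrt(452382)/1202664221 ≈ 0.043752 - 0.030126*I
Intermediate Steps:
t = 4/189 (t = -4/(-189) = -4*(-1/189) = 4/189 ≈ 0.021164)
l(s) = sqrt(4/189 + s) (l(s) = sqrt(s + 4/189) = sqrt(4/189 + s))
1/(l(-114) + N((-99 + 132)/2 + 400/(-402))) = 1/(sqrt(84 + 3969*(-114))/63 + ((-99 + 132)/2 + 400/(-402))) = 1/(sqrt(84 - 452466)/63 + (33*(1/2) + 400*(-1/402))) = 1/(sqrt(-452382)/63 + (33/2 - 200/201)) = 1/((I*sqrt(452382))/63 + 6233/402) = 1/(I*sqrt(452382)/63 + 6233/402) = 1/(6233/402 + I*sqrt(452382)/63)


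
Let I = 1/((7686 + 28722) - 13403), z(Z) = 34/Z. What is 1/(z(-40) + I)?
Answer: -92020/78213 ≈ -1.1765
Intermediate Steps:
I = 1/23005 (I = 1/(36408 - 13403) = 1/23005 ≈ 4.3469e-5)
1/(z(-40) + I) = 1/(34/(-40) + 1/23005) = 1/(34*(-1/40) + 1/23005) = 1/(-17/20 + 1/23005) = 1/(-78213/92020) = -92020/78213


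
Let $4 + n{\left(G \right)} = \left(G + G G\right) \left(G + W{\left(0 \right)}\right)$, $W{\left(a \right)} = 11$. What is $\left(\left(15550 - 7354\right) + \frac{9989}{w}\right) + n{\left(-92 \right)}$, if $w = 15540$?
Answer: $- \frac{1487265373}{2220} \approx -6.6994 \cdot 10^{5}$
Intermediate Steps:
$n{\left(G \right)} = -4 + \left(11 + G\right) \left(G + G^{2}\right)$ ($n{\left(G \right)} = -4 + \left(G + G G\right) \left(G + 11\right) = -4 + \left(G + G^{2}\right) \left(11 + G\right) = -4 + \left(11 + G\right) \left(G + G^{2}\right)$)
$\left(\left(15550 - 7354\right) + \frac{9989}{w}\right) + n{\left(-92 \right)} = \left(\left(15550 - 7354\right) + \frac{9989}{15540}\right) + \left(-4 + \left(-92\right)^{3} + 11 \left(-92\right) + 12 \left(-92\right)^{2}\right) = \left(\left(15550 - 7354\right) + 9989 \cdot \frac{1}{15540}\right) - 678136 = \left(8196 + \frac{1427}{2220}\right) - 678136 = \frac{18196547}{2220} - 678136 = - \frac{1487265373}{2220}$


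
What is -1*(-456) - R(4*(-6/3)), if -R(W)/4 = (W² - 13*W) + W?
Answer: 1096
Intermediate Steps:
R(W) = -4*W² + 48*W (R(W) = -4*((W² - 13*W) + W) = -4*(W² - 12*W) = -4*W² + 48*W)
-1*(-456) - R(4*(-6/3)) = -1*(-456) - 4*4*(-6/3)*(12 - 4*(-6/3)) = 456 - 4*4*(-6*⅓)*(12 - 4*(-6*⅓)) = 456 - 4*4*(-2)*(12 - 4*(-2)) = 456 - 4*(-8)*(12 - 1*(-8)) = 456 - 4*(-8)*(12 + 8) = 456 - 4*(-8)*20 = 456 - 1*(-640) = 456 + 640 = 1096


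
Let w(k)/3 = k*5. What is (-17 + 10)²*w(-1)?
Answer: -735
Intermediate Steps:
w(k) = 15*k (w(k) = 3*(k*5) = 3*(5*k) = 15*k)
(-17 + 10)²*w(-1) = (-17 + 10)²*(15*(-1)) = (-7)²*(-15) = 49*(-15) = -735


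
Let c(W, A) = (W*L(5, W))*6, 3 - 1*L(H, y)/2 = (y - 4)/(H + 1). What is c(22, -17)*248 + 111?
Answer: 111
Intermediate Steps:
L(H, y) = 6 - 2*(-4 + y)/(1 + H) (L(H, y) = 6 - 2*(y - 4)/(H + 1) = 6 - 2*(-4 + y)/(1 + H))
c(W, A) = 6*W*(22/3 - W/3) (c(W, A) = (W*(2*(7 - W + 3*5)/(1 + 5)))*6 = (W*(2*(7 - W + 15)/6))*6 = (W*(2*(⅙)*(22 - W)))*6 = (W*(22/3 - W/3))*6 = 6*W*(22/3 - W/3))
c(22, -17)*248 + 111 = (2*22*(22 - 1*22))*248 + 111 = (2*22*(22 - 22))*248 + 111 = (2*22*0)*248 + 111 = 0*248 + 111 = 0 + 111 = 111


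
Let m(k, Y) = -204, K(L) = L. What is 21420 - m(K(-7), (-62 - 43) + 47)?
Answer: 21624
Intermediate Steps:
21420 - m(K(-7), (-62 - 43) + 47) = 21420 - 1*(-204) = 21420 + 204 = 21624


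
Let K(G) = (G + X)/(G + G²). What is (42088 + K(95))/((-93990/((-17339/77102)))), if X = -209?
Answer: 4490853017/44595796800 ≈ 0.10070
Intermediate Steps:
K(G) = (-209 + G)/(G + G²) (K(G) = (G - 209)/(G + G²) = (-209 + G)/(G + G²))
(42088 + K(95))/((-93990/((-17339/77102)))) = (42088 + (-209 + 95)/(95*(1 + 95)))/((-93990/((-17339/77102)))) = (42088 + (1/95)*(-114)/96)/((-93990/((-17339*1/77102)))) = (42088 + (1/95)*(1/96)*(-114))/((-93990/(-17339/77102))) = (42088 - 1/80)/((-93990*(-77102/17339))) = 3367039/(80*(7246816980/17339)) = (3367039/80)*(17339/7246816980) = 4490853017/44595796800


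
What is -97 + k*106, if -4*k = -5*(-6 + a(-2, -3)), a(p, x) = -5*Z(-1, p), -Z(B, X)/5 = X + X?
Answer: -14142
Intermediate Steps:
Z(B, X) = -10*X (Z(B, X) = -5*(X + X) = -10*X)
a(p, x) = 50*p (a(p, x) = -(-50)*p = 50*p)
k = -265/2 (k = -(-5)*(-6 + 50*(-2))/4 = -(-5)*(-6 - 100)/4 = -(-5)*(-106)/4 = -¼*530 = -265/2 ≈ -132.50)
-97 + k*106 = -97 - 265/2*106 = -97 - 14045 = -14142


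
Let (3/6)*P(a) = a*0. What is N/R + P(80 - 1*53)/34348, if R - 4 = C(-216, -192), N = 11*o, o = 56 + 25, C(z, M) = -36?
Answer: -891/32 ≈ -27.844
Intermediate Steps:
o = 81
P(a) = 0 (P(a) = 2*(a*0) = 2*0 = 0)
N = 891 (N = 11*81 = 891)
R = -32 (R = 4 - 36 = -32)
N/R + P(80 - 1*53)/34348 = 891/(-32) + 0/34348 = 891*(-1/32) + 0*(1/34348) = -891/32 + 0 = -891/32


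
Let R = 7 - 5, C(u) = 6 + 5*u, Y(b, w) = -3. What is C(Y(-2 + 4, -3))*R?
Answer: -18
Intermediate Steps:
R = 2
C(Y(-2 + 4, -3))*R = (6 + 5*(-3))*2 = (6 - 15)*2 = -9*2 = -18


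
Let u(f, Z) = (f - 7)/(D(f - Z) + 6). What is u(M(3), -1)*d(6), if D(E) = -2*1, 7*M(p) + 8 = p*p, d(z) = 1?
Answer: -12/7 ≈ -1.7143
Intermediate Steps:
M(p) = -8/7 + p²/7 (M(p) = -8/7 + (p*p)/7 = -8/7 + p²/7)
D(E) = -2
u(f, Z) = -7/4 + f/4 (u(f, Z) = (f - 7)/(-2 + 6) = (-7 + f)/4 = (-7 + f)*(¼) = -7/4 + f/4)
u(M(3), -1)*d(6) = (-7/4 + (-8/7 + (⅐)*3²)/4)*1 = (-7/4 + (-8/7 + (⅐)*9)/4)*1 = (-7/4 + (-8/7 + 9/7)/4)*1 = (-7/4 + (¼)*(⅐))*1 = (-7/4 + 1/28)*1 = -12/7*1 = -12/7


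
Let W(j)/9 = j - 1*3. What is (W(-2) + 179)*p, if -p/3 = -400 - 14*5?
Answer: 188940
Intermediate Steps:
W(j) = -27 + 9*j (W(j) = 9*(j - 1*3) = 9*(j - 3) = 9*(-3 + j) = -27 + 9*j)
p = 1410 (p = -3*(-400 - 14*5) = -3*(-400 - 70) = -3*(-470) = 1410)
(W(-2) + 179)*p = ((-27 + 9*(-2)) + 179)*1410 = ((-27 - 18) + 179)*1410 = (-45 + 179)*1410 = 134*1410 = 188940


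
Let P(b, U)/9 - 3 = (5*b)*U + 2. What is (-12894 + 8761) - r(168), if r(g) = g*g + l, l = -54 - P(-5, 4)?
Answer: -33158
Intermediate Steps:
P(b, U) = 45 + 45*U*b (P(b, U) = 27 + 9*((5*b)*U + 2) = 27 + 9*(5*U*b + 2) = 27 + 9*(2 + 5*U*b) = 27 + (18 + 45*U*b) = 45 + 45*U*b)
l = 801 (l = -54 - (45 + 45*4*(-5)) = -54 - (45 - 900) = -54 - 1*(-855) = -54 + 855 = 801)
r(g) = 801 + g**2 (r(g) = g*g + 801 = g**2 + 801 = 801 + g**2)
(-12894 + 8761) - r(168) = (-12894 + 8761) - (801 + 168**2) = -4133 - (801 + 28224) = -4133 - 1*29025 = -4133 - 29025 = -33158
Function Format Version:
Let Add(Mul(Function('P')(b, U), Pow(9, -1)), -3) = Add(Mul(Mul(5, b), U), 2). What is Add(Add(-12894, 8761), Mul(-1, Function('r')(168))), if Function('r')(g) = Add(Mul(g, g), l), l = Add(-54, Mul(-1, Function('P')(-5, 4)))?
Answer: -33158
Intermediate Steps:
Function('P')(b, U) = Add(45, Mul(45, U, b)) (Function('P')(b, U) = Add(27, Mul(9, Add(Mul(Mul(5, b), U), 2))) = Add(27, Mul(9, Add(Mul(5, U, b), 2))) = Add(27, Mul(9, Add(2, Mul(5, U, b)))) = Add(27, Add(18, Mul(45, U, b))) = Add(45, Mul(45, U, b)))
l = 801 (l = Add(-54, Mul(-1, Add(45, Mul(45, 4, -5)))) = Add(-54, Mul(-1, Add(45, -900))) = Add(-54, Mul(-1, -855)) = Add(-54, 855) = 801)
Function('r')(g) = Add(801, Pow(g, 2)) (Function('r')(g) = Add(Mul(g, g), 801) = Add(Pow(g, 2), 801) = Add(801, Pow(g, 2)))
Add(Add(-12894, 8761), Mul(-1, Function('r')(168))) = Add(Add(-12894, 8761), Mul(-1, Add(801, Pow(168, 2)))) = Add(-4133, Mul(-1, Add(801, 28224))) = Add(-4133, Mul(-1, 29025)) = Add(-4133, -29025) = -33158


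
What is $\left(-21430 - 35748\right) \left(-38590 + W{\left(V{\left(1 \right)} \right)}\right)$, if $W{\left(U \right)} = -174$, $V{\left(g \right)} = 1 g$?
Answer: $2216447992$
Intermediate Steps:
$V{\left(g \right)} = g$
$\left(-21430 - 35748\right) \left(-38590 + W{\left(V{\left(1 \right)} \right)}\right) = \left(-21430 - 35748\right) \left(-38590 - 174\right) = \left(-57178\right) \left(-38764\right) = 2216447992$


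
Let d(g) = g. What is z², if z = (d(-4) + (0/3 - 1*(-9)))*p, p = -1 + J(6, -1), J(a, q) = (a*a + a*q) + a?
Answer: 30625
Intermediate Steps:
J(a, q) = a + a² + a*q (J(a, q) = (a² + a*q) + a = a + a² + a*q)
p = 35 (p = -1 + 6*(1 + 6 - 1) = -1 + 6*6 = -1 + 36 = 35)
z = 175 (z = (-4 + (0/3 - 1*(-9)))*35 = (-4 + (0*(⅓) + 9))*35 = (-4 + (0 + 9))*35 = (-4 + 9)*35 = 5*35 = 175)
z² = 175² = 30625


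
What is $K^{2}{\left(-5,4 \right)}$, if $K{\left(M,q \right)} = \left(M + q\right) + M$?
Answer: $36$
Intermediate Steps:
$K{\left(M,q \right)} = q + 2 M$
$K^{2}{\left(-5,4 \right)} = \left(4 + 2 \left(-5\right)\right)^{2} = \left(4 - 10\right)^{2} = \left(-6\right)^{2} = 36$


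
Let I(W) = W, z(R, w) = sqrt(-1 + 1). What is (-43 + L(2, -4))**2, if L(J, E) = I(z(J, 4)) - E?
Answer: 1521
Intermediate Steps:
z(R, w) = 0 (z(R, w) = sqrt(0) = 0)
L(J, E) = -E (L(J, E) = 0 - E = -E)
(-43 + L(2, -4))**2 = (-43 - 1*(-4))**2 = (-43 + 4)**2 = (-39)**2 = 1521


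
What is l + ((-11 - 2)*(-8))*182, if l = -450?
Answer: 18478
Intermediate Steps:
l + ((-11 - 2)*(-8))*182 = -450 + ((-11 - 2)*(-8))*182 = -450 - 13*(-8)*182 = -450 + 104*182 = -450 + 18928 = 18478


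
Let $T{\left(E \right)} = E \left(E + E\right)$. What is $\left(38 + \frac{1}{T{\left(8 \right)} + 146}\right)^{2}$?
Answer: $\frac{108430569}{75076} \approx 1444.3$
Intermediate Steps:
$T{\left(E \right)} = 2 E^{2}$ ($T{\left(E \right)} = E 2 E = 2 E^{2}$)
$\left(38 + \frac{1}{T{\left(8 \right)} + 146}\right)^{2} = \left(38 + \frac{1}{2 \cdot 8^{2} + 146}\right)^{2} = \left(38 + \frac{1}{2 \cdot 64 + 146}\right)^{2} = \left(38 + \frac{1}{128 + 146}\right)^{2} = \left(38 + \frac{1}{274}\right)^{2} = \left(\frac{10413}{274}\right)^{2} = \frac{108430569}{75076}$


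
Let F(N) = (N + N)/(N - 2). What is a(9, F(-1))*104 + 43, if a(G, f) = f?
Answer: 337/3 ≈ 112.33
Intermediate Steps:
F(N) = 2*N/(-2 + N) (F(N) = (2*N)/(-2 + N) = 2*N/(-2 + N))
a(9, F(-1))*104 + 43 = (2*(-1)/(-2 - 1))*104 + 43 = (2*(-1)/(-3))*104 + 43 = (2*(-1)*(-⅓))*104 + 43 = (⅔)*104 + 43 = 208/3 + 43 = 337/3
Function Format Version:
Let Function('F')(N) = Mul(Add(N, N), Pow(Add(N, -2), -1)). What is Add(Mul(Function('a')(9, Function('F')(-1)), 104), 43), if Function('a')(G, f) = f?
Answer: Rational(337, 3) ≈ 112.33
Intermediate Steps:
Function('F')(N) = Mul(2, N, Pow(Add(-2, N), -1)) (Function('F')(N) = Mul(Mul(2, N), Pow(Add(-2, N), -1)) = Mul(2, N, Pow(Add(-2, N), -1)))
Add(Mul(Function('a')(9, Function('F')(-1)), 104), 43) = Add(Mul(Mul(2, -1, Pow(Add(-2, -1), -1)), 104), 43) = Add(Mul(Mul(2, -1, Pow(-3, -1)), 104), 43) = Add(Mul(Mul(2, -1, Rational(-1, 3)), 104), 43) = Add(Mul(Rational(2, 3), 104), 43) = Add(Rational(208, 3), 43) = Rational(337, 3)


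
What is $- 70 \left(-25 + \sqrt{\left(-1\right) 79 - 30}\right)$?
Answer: $1750 - 70 i \sqrt{109} \approx 1750.0 - 730.82 i$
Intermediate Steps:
$- 70 \left(-25 + \sqrt{\left(-1\right) 79 - 30}\right) = - 70 \left(-25 + \sqrt{-79 - 30}\right) = - 70 \left(-25 + \sqrt{-109}\right) = - 70 \left(-25 + i \sqrt{109}\right) = 1750 - 70 i \sqrt{109}$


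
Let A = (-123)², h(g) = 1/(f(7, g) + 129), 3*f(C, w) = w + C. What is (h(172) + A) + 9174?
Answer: 13755501/566 ≈ 24303.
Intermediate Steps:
f(C, w) = C/3 + w/3 (f(C, w) = (w + C)/3 = (C + w)/3 = C/3 + w/3)
h(g) = 1/(394/3 + g/3) (h(g) = 1/(((⅓)*7 + g/3) + 129) = 1/((7/3 + g/3) + 129) = 1/(394/3 + g/3))
A = 15129
(h(172) + A) + 9174 = (3/(394 + 172) + 15129) + 9174 = (3/566 + 15129) + 9174 = 8563017/566 + 9174 = 13755501/566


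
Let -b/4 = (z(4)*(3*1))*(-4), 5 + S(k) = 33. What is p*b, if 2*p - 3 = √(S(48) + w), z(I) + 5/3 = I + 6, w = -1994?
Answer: 600 + 200*I*√1966 ≈ 600.0 + 8867.9*I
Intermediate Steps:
S(k) = 28 (S(k) = -5 + 33 = 28)
z(I) = 13/3 + I (z(I) = -5/3 + (I + 6) = -5/3 + (6 + I) = 13/3 + I)
p = 3/2 + I*√1966/2 (p = 3/2 + √(28 - 1994)/2 = 3/2 + √(-1966)/2 = 3/2 + (I*√1966)/2 = 3/2 + I*√1966/2 ≈ 1.5 + 22.17*I)
b = 400 (b = -4*(13/3 + 4)*(3*1)*(-4) = -4*(25/3)*3*(-4) = -100*(-4) = -4*(-100) = 400)
p*b = (3/2 + I*√1966/2)*400 = 600 + 200*I*√1966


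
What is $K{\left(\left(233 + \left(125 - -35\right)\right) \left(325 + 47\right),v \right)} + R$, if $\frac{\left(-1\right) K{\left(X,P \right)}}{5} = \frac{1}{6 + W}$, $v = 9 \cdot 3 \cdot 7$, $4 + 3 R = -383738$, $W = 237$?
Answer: $- \frac{31083107}{243} \approx -1.2791 \cdot 10^{5}$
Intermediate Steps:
$R = -127914$ ($R = - \frac{4}{3} + \frac{1}{3} \left(-383738\right) = - \frac{4}{3} - \frac{383738}{3} = -127914$)
$v = 189$ ($v = 27 \cdot 7 = 189$)
$K{\left(X,P \right)} = - \frac{5}{243}$ ($K{\left(X,P \right)} = - \frac{5}{6 + 237} = - \frac{5}{243}$)
$K{\left(\left(233 + \left(125 - -35\right)\right) \left(325 + 47\right),v \right)} + R = - \frac{5}{243} - 127914 = - \frac{31083107}{243}$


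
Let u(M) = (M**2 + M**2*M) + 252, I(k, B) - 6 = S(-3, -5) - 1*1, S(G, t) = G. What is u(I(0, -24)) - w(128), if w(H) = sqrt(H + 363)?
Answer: 264 - sqrt(491) ≈ 241.84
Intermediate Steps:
w(H) = sqrt(363 + H)
I(k, B) = 2 (I(k, B) = 6 + (-3 - 1*1) = 6 + (-3 - 1) = 6 - 4 = 2)
u(M) = 252 + M**2 + M**3 (u(M) = (M**2 + M**3) + 252 = 252 + M**2 + M**3)
u(I(0, -24)) - w(128) = (252 + 2**2 + 2**3) - sqrt(363 + 128) = (252 + 4 + 8) - sqrt(491) = 264 - sqrt(491)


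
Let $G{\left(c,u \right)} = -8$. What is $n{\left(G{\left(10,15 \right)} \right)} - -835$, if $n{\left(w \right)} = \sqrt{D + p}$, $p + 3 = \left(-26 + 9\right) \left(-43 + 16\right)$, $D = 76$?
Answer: $835 + 2 \sqrt{133} \approx 858.07$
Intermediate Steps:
$p = 456$ ($p = -3 + \left(-26 + 9\right) \left(-43 + 16\right) = -3 - -459 = -3 + 459 = 456$)
$n{\left(w \right)} = 2 \sqrt{133}$ ($n{\left(w \right)} = \sqrt{76 + 456} = \sqrt{532} = 2 \sqrt{133}$)
$n{\left(G{\left(10,15 \right)} \right)} - -835 = 2 \sqrt{133} - -835 = 2 \sqrt{133} + \left(-53 + 888\right) = 2 \sqrt{133} + 835 = 835 + 2 \sqrt{133}$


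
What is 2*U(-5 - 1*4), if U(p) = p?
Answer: -18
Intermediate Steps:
2*U(-5 - 1*4) = 2*(-5 - 1*4) = 2*(-5 - 4) = 2*(-9) = -18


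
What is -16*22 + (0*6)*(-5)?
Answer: -352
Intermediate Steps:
-16*22 + (0*6)*(-5) = -352 + 0*(-5) = -352 + 0 = -352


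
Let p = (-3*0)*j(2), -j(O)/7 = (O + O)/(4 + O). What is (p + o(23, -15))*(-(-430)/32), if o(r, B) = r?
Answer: 4945/16 ≈ 309.06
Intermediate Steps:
j(O) = -14*O/(4 + O) (j(O) = -7*(O + O)/(4 + O) = -7*2*O/(4 + O) = -14*O/(4 + O))
p = 0 (p = (-3*0)*(-14*2/(4 + 2)) = 0*(-14*2/6) = 0*(-14*2*1/6) = 0*(-14/3) = 0)
(p + o(23, -15))*(-(-430)/32) = (0 + 23)*(-(-430)/32) = 23*(-(-430)/32) = 23*(-43*(-5/16)) = 23*(215/16) = 4945/16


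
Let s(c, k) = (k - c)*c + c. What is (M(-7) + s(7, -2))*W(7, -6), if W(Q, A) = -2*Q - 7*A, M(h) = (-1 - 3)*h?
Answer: -784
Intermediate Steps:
M(h) = -4*h
s(c, k) = c + c*(k - c) (s(c, k) = c*(k - c) + c = c + c*(k - c))
W(Q, A) = -7*A - 2*Q
(M(-7) + s(7, -2))*W(7, -6) = (-4*(-7) + 7*(1 - 2 - 1*7))*(-7*(-6) - 2*7) = (28 + 7*(1 - 2 - 7))*(42 - 14) = (28 + 7*(-8))*28 = (28 - 56)*28 = -28*28 = -784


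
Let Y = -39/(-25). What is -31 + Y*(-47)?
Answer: -2608/25 ≈ -104.32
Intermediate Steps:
Y = 39/25 (Y = -39*(-1/25) = 39/25 ≈ 1.5600)
-31 + Y*(-47) = -31 + (39/25)*(-47) = -31 - 1833/25 = -2608/25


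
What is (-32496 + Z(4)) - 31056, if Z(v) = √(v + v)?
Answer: -63552 + 2*√2 ≈ -63549.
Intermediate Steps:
Z(v) = √2*√v (Z(v) = √(2*v) = √2*√v)
(-32496 + Z(4)) - 31056 = (-32496 + √2*√4) - 31056 = (-32496 + √2*2) - 31056 = (-32496 + 2*√2) - 31056 = -63552 + 2*√2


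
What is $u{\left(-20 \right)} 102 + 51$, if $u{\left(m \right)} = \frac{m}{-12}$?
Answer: $221$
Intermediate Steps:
$u{\left(m \right)} = - \frac{m}{12}$ ($u{\left(m \right)} = m \left(- \frac{1}{12}\right) = - \frac{m}{12}$)
$u{\left(-20 \right)} 102 + 51 = \left(- \frac{1}{12}\right) \left(-20\right) 102 + 51 = \frac{5}{3} \cdot 102 + 51 = 170 + 51 = 221$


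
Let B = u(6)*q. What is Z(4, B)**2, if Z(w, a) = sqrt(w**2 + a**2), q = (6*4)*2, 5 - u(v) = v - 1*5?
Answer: 36880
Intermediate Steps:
u(v) = 10 - v (u(v) = 5 - (v - 1*5) = 5 - (v - 5) = 5 - (-5 + v) = 5 + (5 - v) = 10 - v)
q = 48 (q = 24*2 = 48)
B = 192 (B = (10 - 1*6)*48 = (10 - 6)*48 = 4*48 = 192)
Z(w, a) = sqrt(a**2 + w**2)
Z(4, B)**2 = (sqrt(192**2 + 4**2))**2 = (sqrt(36864 + 16))**2 = (sqrt(36880))**2 = (4*sqrt(2305))**2 = 36880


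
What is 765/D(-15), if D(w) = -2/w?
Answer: 11475/2 ≈ 5737.5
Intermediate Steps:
765/D(-15) = 765/((-2/(-15))) = 765/((-2*(-1/15))) = 765/(2/15) = 765*(15/2) = 11475/2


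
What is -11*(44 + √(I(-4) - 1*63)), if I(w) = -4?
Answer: -484 - 11*I*√67 ≈ -484.0 - 90.039*I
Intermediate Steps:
-11*(44 + √(I(-4) - 1*63)) = -11*(44 + √(-4 - 1*63)) = -11*(44 + √(-4 - 63)) = -11*(44 + √(-67)) = -11*(44 + I*√67) = -484 - 11*I*√67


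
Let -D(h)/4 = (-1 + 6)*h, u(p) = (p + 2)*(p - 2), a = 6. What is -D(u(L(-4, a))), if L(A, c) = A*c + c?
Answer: 6400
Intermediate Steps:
L(A, c) = c + A*c
u(p) = (-2 + p)*(2 + p) (u(p) = (2 + p)*(-2 + p) = (-2 + p)*(2 + p))
D(h) = -20*h (D(h) = -4*(-1 + 6)*h = -20*h)
-D(u(L(-4, a))) = -(-20)*(-4 + (6*(1 - 4))²) = -(-20)*(-4 + (6*(-3))²) = -(-20)*(-4 + (-18)²) = -(-20)*(-4 + 324) = -(-20)*320 = -1*(-6400) = 6400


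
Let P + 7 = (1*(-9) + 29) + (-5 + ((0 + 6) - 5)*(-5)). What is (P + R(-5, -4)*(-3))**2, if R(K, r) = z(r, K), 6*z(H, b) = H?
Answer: 25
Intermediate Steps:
z(H, b) = H/6
R(K, r) = r/6
P = 3 (P = -7 + ((1*(-9) + 29) + (-5 + ((0 + 6) - 5)*(-5))) = -7 + ((-9 + 29) + (-5 + (6 - 5)*(-5))) = -7 + (20 + (-5 + 1*(-5))) = -7 + (20 + (-5 - 5)) = -7 + (20 - 10) = -7 + 10 = 3)
(P + R(-5, -4)*(-3))**2 = (3 + ((1/6)*(-4))*(-3))**2 = (3 - 2/3*(-3))**2 = (3 + 2)**2 = 5**2 = 25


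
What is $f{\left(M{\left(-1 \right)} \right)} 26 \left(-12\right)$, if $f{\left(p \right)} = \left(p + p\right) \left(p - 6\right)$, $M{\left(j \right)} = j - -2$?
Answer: $3120$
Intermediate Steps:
$M{\left(j \right)} = 2 + j$ ($M{\left(j \right)} = j + 2 = 2 + j$)
$f{\left(p \right)} = 2 p \left(-6 + p\right)$
$f{\left(M{\left(-1 \right)} \right)} 26 \left(-12\right) = 2 \left(2 - 1\right) \left(-6 + \left(2 - 1\right)\right) 26 \left(-12\right) = 2 \cdot 1 \left(-6 + 1\right) 26 \left(-12\right) = 2 \cdot 1 \left(-5\right) 26 \left(-12\right) = \left(-10\right) 26 \left(-12\right) = \left(-260\right) \left(-12\right) = 3120$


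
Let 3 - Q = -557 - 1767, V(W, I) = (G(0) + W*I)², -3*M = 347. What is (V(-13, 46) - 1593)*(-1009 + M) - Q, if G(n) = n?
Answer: -1201188095/3 ≈ -4.0040e+8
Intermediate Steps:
M = -347/3 (M = -⅓*347 = -347/3 ≈ -115.67)
V(W, I) = I²*W² (V(W, I) = (0 + W*I)² = (0 + I*W)² = (I*W)² = I²*W²)
Q = 2327 (Q = 3 - (-557 - 1767) = 3 - 1*(-2324) = 3 + 2324 = 2327)
(V(-13, 46) - 1593)*(-1009 + M) - Q = (46²*(-13)² - 1593)*(-1009 - 347/3) - 1*2327 = (2116*169 - 1593)*(-3374/3) - 2327 = (357604 - 1593)*(-3374/3) - 2327 = 356011*(-3374/3) - 2327 = -1201181114/3 - 2327 = -1201188095/3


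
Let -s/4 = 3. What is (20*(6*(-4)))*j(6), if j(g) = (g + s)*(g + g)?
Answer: 34560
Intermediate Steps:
s = -12 (s = -4*3 = -12)
j(g) = 2*g*(-12 + g) (j(g) = (g - 12)*(g + g) = (-12 + g)*(2*g) = 2*g*(-12 + g))
(20*(6*(-4)))*j(6) = (20*(6*(-4)))*(2*6*(-12 + 6)) = (20*(-24))*(2*6*(-6)) = -480*(-72) = 34560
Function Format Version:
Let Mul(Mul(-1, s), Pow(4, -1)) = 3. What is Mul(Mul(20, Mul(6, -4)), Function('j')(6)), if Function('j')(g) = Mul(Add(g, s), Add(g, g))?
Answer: 34560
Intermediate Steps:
s = -12 (s = Mul(-4, 3) = -12)
Function('j')(g) = Mul(2, g, Add(-12, g)) (Function('j')(g) = Mul(Add(g, -12), Add(g, g)) = Mul(Add(-12, g), Mul(2, g)) = Mul(2, g, Add(-12, g)))
Mul(Mul(20, Mul(6, -4)), Function('j')(6)) = Mul(Mul(20, Mul(6, -4)), Mul(2, 6, Add(-12, 6))) = Mul(Mul(20, -24), Mul(2, 6, -6)) = Mul(-480, -72) = 34560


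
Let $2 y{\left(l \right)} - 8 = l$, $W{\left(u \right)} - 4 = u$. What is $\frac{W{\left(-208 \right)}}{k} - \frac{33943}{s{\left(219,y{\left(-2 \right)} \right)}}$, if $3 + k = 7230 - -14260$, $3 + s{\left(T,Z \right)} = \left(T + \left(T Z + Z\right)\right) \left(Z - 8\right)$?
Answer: $\frac{728436049}{94499826} \approx 7.7083$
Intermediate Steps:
$W{\left(u \right)} = 4 + u$
$y{\left(l \right)} = 4 + \frac{l}{2}$
$s{\left(T,Z \right)} = -3 + \left(-8 + Z\right) \left(T + Z + T Z\right)$ ($s{\left(T,Z \right)} = -3 + \left(T + \left(T Z + Z\right)\right) \left(Z - 8\right) = -3 + \left(T + \left(Z + T Z\right)\right) \left(-8 + Z\right) = -3 + \left(T + Z + T Z\right) \left(-8 + Z\right) = -3 + \left(-8 + Z\right) \left(T + Z + T Z\right)$)
$k = 21487$ ($k = -3 + \left(7230 - -14260\right) = -3 + \left(7230 + 14260\right) = -3 + 21490 = 21487$)
$\frac{W{\left(-208 \right)}}{k} - \frac{33943}{s{\left(219,y{\left(-2 \right)} \right)}} = \frac{4 - 208}{21487} - \frac{33943}{-3 + \left(4 + \frac{1}{2} \left(-2\right)\right)^{2} - 1752 - 8 \left(4 + \frac{1}{2} \left(-2\right)\right) + 219 \left(4 + \frac{1}{2} \left(-2\right)\right)^{2} - 1533 \left(4 + \frac{1}{2} \left(-2\right)\right)} = \left(-204\right) \frac{1}{21487} - \frac{33943}{-3 + \left(4 - 1\right)^{2} - 1752 - 8 \left(4 - 1\right) + 219 \left(4 - 1\right)^{2} - 1533 \left(4 - 1\right)} = - \frac{204}{21487} - \frac{33943}{-3 + 3^{2} - 1752 - 24 + 219 \cdot 3^{2} - 1533 \cdot 3} = - \frac{204}{21487} - \frac{33943}{-3 + 9 - 1752 - 24 + 219 \cdot 9 - 4599} = - \frac{204}{21487} - \frac{33943}{-3 + 9 - 1752 - 24 + 1971 - 4599} = - \frac{204}{21487} - \frac{33943}{-4398} = - \frac{204}{21487} - - \frac{33943}{4398} = - \frac{204}{21487} + \frac{33943}{4398} = \frac{728436049}{94499826}$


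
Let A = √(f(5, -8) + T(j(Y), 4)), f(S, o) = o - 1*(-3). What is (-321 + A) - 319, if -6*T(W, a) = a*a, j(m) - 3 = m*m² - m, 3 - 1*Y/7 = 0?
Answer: -640 + I*√69/3 ≈ -640.0 + 2.7689*I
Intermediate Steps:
Y = 21 (Y = 21 - 7*0 = 21 + 0 = 21)
f(S, o) = 3 + o (f(S, o) = o + 3 = 3 + o)
j(m) = 3 + m³ - m (j(m) = 3 + (m*m² - m) = 3 + (m³ - m) = 3 + m³ - m)
T(W, a) = -a²/6 (T(W, a) = -a*a/6 = -a²/6)
A = I*√69/3 (A = √((3 - 8) - ⅙*4²) = √(-5 - ⅙*16) = √(-5 - 8/3) = √(-23/3) = I*√69/3 ≈ 2.7689*I)
(-321 + A) - 319 = (-321 + I*√69/3) - 319 = -640 + I*√69/3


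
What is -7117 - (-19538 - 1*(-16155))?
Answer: -3734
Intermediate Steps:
-7117 - (-19538 - 1*(-16155)) = -7117 - (-19538 + 16155) = -7117 - 1*(-3383) = -7117 + 3383 = -3734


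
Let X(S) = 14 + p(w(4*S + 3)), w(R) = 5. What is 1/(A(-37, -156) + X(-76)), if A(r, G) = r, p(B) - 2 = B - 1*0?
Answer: -1/16 ≈ -0.062500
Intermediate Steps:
p(B) = 2 + B (p(B) = 2 + (B - 1*0) = 2 + (B + 0) = 2 + B)
X(S) = 21 (X(S) = 14 + (2 + 5) = 14 + 7 = 21)
1/(A(-37, -156) + X(-76)) = 1/(-37 + 21) = 1/(-16) = -1/16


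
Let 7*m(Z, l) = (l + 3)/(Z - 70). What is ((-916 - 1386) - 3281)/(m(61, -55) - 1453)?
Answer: 351729/91487 ≈ 3.8446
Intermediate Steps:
m(Z, l) = (3 + l)/(7*(-70 + Z)) (m(Z, l) = ((l + 3)/(Z - 70))/7 = ((3 + l)/(-70 + Z))/7 = (3 + l)/(7*(-70 + Z)))
((-916 - 1386) - 3281)/(m(61, -55) - 1453) = ((-916 - 1386) - 3281)/((3 - 55)/(7*(-70 + 61)) - 1453) = (-2302 - 3281)/((1/7)*(-52)/(-9) - 1453) = -5583/((1/7)*(-1/9)*(-52) - 1453) = -5583/(52/63 - 1453) = -5583/(-91487/63) = -5583*(-63/91487) = 351729/91487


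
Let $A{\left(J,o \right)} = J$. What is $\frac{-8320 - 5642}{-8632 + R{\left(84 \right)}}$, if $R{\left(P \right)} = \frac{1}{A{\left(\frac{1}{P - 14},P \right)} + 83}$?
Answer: $\frac{40566591}{25080241} \approx 1.6175$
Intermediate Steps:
$R{\left(P \right)} = \frac{1}{83 + \frac{1}{-14 + P}}$ ($R{\left(P \right)} = \frac{1}{\frac{1}{P - 14} + 83} = \frac{1}{\frac{1}{-14 + P} + 83} = \frac{1}{83 + \frac{1}{-14 + P}}$)
$\frac{-8320 - 5642}{-8632 + R{\left(84 \right)}} = \frac{-8320 - 5642}{-8632 + \frac{-14 + 84}{-1161 + 83 \cdot 84}} = - \frac{13962}{-8632 + \frac{1}{-1161 + 6972} \cdot 70} = - \frac{13962}{-8632 + \frac{1}{5811} \cdot 70} = - \frac{13962}{-8632 + \frac{70}{5811}} = - \frac{13962}{- \frac{50160482}{5811}} = \left(-13962\right) \left(- \frac{5811}{50160482}\right) = \frac{40566591}{25080241}$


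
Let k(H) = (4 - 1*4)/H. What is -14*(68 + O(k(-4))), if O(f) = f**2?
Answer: -952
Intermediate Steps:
k(H) = 0 (k(H) = (4 - 4)/H = 0/H = 0)
-14*(68 + O(k(-4))) = -14*(68 + 0**2) = -14*(68 + 0) = -14*68 = -952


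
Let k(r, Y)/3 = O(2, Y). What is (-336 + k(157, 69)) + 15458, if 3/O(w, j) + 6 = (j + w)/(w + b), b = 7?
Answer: 257155/17 ≈ 15127.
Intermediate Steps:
O(w, j) = 3/(-6 + (j + w)/(7 + w)) (O(w, j) = 3/(-6 + (j + w)/(w + 7)) = 3/(-6 + (j + w)/(7 + w)))
k(r, Y) = -81/(52 - Y) (k(r, Y) = 3*(3*(-7 - 1*2)/(42 - Y + 5*2)) = 3*(3*(-7 - 2)/(42 - Y + 10)) = 3*(3*(-9)/(52 - Y)) = 3*(-27/(52 - Y)) = -81/(52 - Y))
(-336 + k(157, 69)) + 15458 = (-336 + 81/(-52 + 69)) + 15458 = (-336 + 81/17) + 15458 = -5631/17 + 15458 = 257155/17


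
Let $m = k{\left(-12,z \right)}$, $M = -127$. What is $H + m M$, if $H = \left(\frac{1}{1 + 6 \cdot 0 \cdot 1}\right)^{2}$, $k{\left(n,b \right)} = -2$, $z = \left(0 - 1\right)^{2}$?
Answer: $255$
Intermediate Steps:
$z = 1$ ($z = \left(-1\right)^{2} = 1$)
$m = -2$
$H = 1$ ($H = \left(\frac{1}{1 + 0 \cdot 1}\right)^{2} = \left(\frac{1}{1 + 0}\right)^{2} = \left(1^{-1}\right)^{2} = 1^{2} = 1$)
$H + m M = 1 - -254 = 1 + 254 = 255$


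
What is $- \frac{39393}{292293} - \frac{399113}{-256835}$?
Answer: $\frac{11837826106}{8341230295} \approx 1.4192$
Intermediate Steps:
$- \frac{39393}{292293} - \frac{399113}{-256835} = \left(-39393\right) \frac{1}{292293} - - \frac{399113}{256835} = - \frac{4377}{32477} + \frac{399113}{256835} = \frac{11837826106}{8341230295}$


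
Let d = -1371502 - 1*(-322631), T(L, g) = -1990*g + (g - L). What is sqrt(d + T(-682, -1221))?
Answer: 2*sqrt(345095) ≈ 1174.9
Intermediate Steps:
T(L, g) = -L - 1989*g
d = -1048871 (d = -1371502 + 322631 = -1048871)
sqrt(d + T(-682, -1221)) = sqrt(-1048871 + (-1*(-682) - 1989*(-1221))) = sqrt(-1048871 + (682 + 2428569)) = sqrt(-1048871 + 2429251) = sqrt(1380380) = 2*sqrt(345095)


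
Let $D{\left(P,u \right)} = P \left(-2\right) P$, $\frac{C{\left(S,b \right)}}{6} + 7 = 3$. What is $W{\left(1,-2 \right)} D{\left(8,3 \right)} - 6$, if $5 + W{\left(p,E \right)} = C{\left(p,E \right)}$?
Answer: $3706$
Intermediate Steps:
$C{\left(S,b \right)} = -24$ ($C{\left(S,b \right)} = -42 + 6 \cdot 3 = -42 + 18 = -24$)
$W{\left(p,E \right)} = -29$ ($W{\left(p,E \right)} = -5 - 24 = -29$)
$D{\left(P,u \right)} = - 2 P^{2}$ ($D{\left(P,u \right)} = - 2 P P = - 2 P^{2}$)
$W{\left(1,-2 \right)} D{\left(8,3 \right)} - 6 = - 29 \left(- 2 \cdot 8^{2}\right) - 6 = - 29 \left(\left(-2\right) 64\right) - 6 = \left(-29\right) \left(-128\right) - 6 = 3712 - 6 = 3706$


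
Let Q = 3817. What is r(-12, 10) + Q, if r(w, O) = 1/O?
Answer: 38171/10 ≈ 3817.1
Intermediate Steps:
r(-12, 10) + Q = 1/10 + 3817 = ⅒ + 3817 = 38171/10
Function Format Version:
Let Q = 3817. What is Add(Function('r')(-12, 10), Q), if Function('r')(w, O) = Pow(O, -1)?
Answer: Rational(38171, 10) ≈ 3817.1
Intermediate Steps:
Add(Function('r')(-12, 10), Q) = Add(Pow(10, -1), 3817) = Add(Rational(1, 10), 3817) = Rational(38171, 10)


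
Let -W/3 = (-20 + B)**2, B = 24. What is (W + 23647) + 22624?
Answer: 46223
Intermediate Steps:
W = -48 (W = -3*(-20 + 24)**2 = -3*4**2 = -3*16 = -48)
(W + 23647) + 22624 = (-48 + 23647) + 22624 = 23599 + 22624 = 46223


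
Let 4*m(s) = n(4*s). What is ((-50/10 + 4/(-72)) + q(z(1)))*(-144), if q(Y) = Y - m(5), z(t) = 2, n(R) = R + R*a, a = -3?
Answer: -1000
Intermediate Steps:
n(R) = -2*R (n(R) = R + R*(-3) = R - 3*R = -2*R)
m(s) = -2*s (m(s) = (-8*s)/4 = -2*s)
q(Y) = 10 + Y (q(Y) = Y - (-2)*5 = Y - 1*(-10) = Y + 10 = 10 + Y)
((-50/10 + 4/(-72)) + q(z(1)))*(-144) = ((-50/10 + 4/(-72)) + (10 + 2))*(-144) = ((-50*⅒ + 4*(-1/72)) + 12)*(-144) = ((-5 - 1/18) + 12)*(-144) = (-91/18 + 12)*(-144) = (125/18)*(-144) = -1000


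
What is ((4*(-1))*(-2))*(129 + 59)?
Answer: 1504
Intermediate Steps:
((4*(-1))*(-2))*(129 + 59) = -4*(-2)*188 = 8*188 = 1504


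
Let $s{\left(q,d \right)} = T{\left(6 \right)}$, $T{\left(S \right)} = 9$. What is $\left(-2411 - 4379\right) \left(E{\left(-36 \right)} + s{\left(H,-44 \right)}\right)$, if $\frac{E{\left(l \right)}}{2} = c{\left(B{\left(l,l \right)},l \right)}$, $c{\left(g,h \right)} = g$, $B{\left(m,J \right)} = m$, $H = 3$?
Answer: $427770$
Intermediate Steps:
$E{\left(l \right)} = 2 l$
$s{\left(q,d \right)} = 9$
$\left(-2411 - 4379\right) \left(E{\left(-36 \right)} + s{\left(H,-44 \right)}\right) = \left(-2411 - 4379\right) \left(2 \left(-36\right) + 9\right) = - 6790 \left(-72 + 9\right) = \left(-6790\right) \left(-63\right) = 427770$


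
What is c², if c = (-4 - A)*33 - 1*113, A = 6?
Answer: 196249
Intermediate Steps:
c = -443 (c = (-4 - 1*6)*33 - 1*113 = (-4 - 6)*33 - 113 = -10*33 - 113 = -330 - 113 = -443)
c² = (-443)² = 196249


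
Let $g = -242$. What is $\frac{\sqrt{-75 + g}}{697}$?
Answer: $\frac{i \sqrt{317}}{697} \approx 0.025544 i$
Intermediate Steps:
$\frac{\sqrt{-75 + g}}{697} = \frac{\sqrt{-75 - 242}}{697} = \sqrt{-317} \cdot \frac{1}{697} = i \sqrt{317} \cdot \frac{1}{697} = \frac{i \sqrt{317}}{697}$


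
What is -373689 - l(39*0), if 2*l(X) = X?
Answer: -373689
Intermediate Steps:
l(X) = X/2
-373689 - l(39*0) = -373689 - 39*0/2 = -373689 - 0/2 = -373689 - 1*0 = -373689 + 0 = -373689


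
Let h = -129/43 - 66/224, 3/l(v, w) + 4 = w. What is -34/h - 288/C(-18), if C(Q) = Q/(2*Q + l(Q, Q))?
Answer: -2304952/4059 ≈ -567.86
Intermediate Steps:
l(v, w) = 3/(-4 + w)
h = -369/112 (h = -129*1/43 - 66*1/224 = -3 - 33/112 = -369/112 ≈ -3.2946)
C(Q) = Q/(2*Q + 3/(-4 + Q))
-34/h - 288/C(-18) = -34/(-369/112) - 288*(-(3 + 2*(-18)*(-4 - 18))/(18*(-4 - 18))) = -34*(-112/369) - 288/((-18*(-22)/(3 + 2*(-18)*(-22)))) = 3808/369 - 288/((-18*(-22)/(3 + 792))) = 3808/369 - 288/((-18*(-22)/795)) = 3808/369 - 288/((-18*1/795*(-22))) = 3808/369 - 288/132/265 = 3808/369 - 288*265/132 = 3808/369 - 6360/11 = -2304952/4059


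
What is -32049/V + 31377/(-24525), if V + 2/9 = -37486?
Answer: -1170610409/2758048800 ≈ -0.42443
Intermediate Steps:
V = -337376/9 (V = -2/9 - 37486 = -337376/9 ≈ -37486.)
-32049/V + 31377/(-24525) = -32049/(-337376/9) + 31377/(-24525) = -32049*(-9/337376) + 31377*(-1/24525) = 288441/337376 - 10459/8175 = -1170610409/2758048800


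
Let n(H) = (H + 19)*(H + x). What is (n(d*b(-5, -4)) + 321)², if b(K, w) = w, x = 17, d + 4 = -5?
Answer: 10471696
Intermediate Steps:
d = -9 (d = -4 - 5 = -9)
n(H) = (17 + H)*(19 + H) (n(H) = (H + 19)*(H + 17) = (19 + H)*(17 + H) = (17 + H)*(19 + H))
(n(d*b(-5, -4)) + 321)² = ((323 + (-9*(-4))² + 36*(-9*(-4))) + 321)² = ((323 + 36² + 36*36) + 321)² = ((323 + 1296 + 1296) + 321)² = (2915 + 321)² = 3236² = 10471696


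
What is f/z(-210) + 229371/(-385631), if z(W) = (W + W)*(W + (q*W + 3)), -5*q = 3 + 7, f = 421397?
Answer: -183023276167/34498549260 ≈ -5.3052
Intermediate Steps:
q = -2 (q = -(3 + 7)/5 = -⅕*10 = -2)
z(W) = 2*W*(3 - W) (z(W) = (W + W)*(W + (-2*W + 3)) = (2*W)*(W + (3 - 2*W)) = (2*W)*(3 - W) = 2*W*(3 - W))
f/z(-210) + 229371/(-385631) = 421397/((2*(-210)*(3 - 1*(-210)))) + 229371/(-385631) = 421397/((2*(-210)*(3 + 210))) + 229371*(-1/385631) = 421397/((2*(-210)*213)) - 229371/385631 = 421397/(-89460) - 229371/385631 = 421397*(-1/89460) - 229371/385631 = -421397/89460 - 229371/385631 = -183023276167/34498549260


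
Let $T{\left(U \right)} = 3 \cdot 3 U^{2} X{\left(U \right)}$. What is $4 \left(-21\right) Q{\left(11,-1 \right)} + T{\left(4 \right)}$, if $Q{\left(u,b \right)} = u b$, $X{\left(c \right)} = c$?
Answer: $1500$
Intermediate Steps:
$T{\left(U \right)} = 9 U^{3}$ ($T{\left(U \right)} = 3 \cdot 3 U^{2} U = 9 U^{2} U = 9 U^{3}$)
$Q{\left(u,b \right)} = b u$
$4 \left(-21\right) Q{\left(11,-1 \right)} + T{\left(4 \right)} = 4 \left(-21\right) \left(\left(-1\right) 11\right) + 9 \cdot 4^{3} = \left(-84\right) \left(-11\right) + 9 \cdot 64 = 924 + 576 = 1500$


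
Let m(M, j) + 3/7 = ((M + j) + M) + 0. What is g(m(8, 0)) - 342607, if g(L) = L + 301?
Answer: -2396033/7 ≈ -3.4229e+5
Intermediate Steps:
m(M, j) = -3/7 + j + 2*M (m(M, j) = -3/7 + (((M + j) + M) + 0) = -3/7 + ((j + 2*M) + 0) = -3/7 + (j + 2*M) = -3/7 + j + 2*M)
g(L) = 301 + L
g(m(8, 0)) - 342607 = (301 + (-3/7 + 0 + 2*8)) - 342607 = (301 + (-3/7 + 0 + 16)) - 342607 = (301 + 109/7) - 342607 = 2216/7 - 342607 = -2396033/7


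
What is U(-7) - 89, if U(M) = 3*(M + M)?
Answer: -131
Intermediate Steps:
U(M) = 6*M (U(M) = 3*(2*M) = 6*M)
U(-7) - 89 = 6*(-7) - 89 = -42 - 89 = -131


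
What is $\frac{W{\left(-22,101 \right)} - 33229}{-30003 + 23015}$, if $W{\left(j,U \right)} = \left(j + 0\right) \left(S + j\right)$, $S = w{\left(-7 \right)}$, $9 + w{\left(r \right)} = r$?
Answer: $\frac{32393}{6988} \approx 4.6355$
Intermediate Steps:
$w{\left(r \right)} = -9 + r$
$S = -16$ ($S = -9 - 7 = -16$)
$W{\left(j,U \right)} = j \left(-16 + j\right)$ ($W{\left(j,U \right)} = \left(j + 0\right) \left(-16 + j\right) = j \left(-16 + j\right)$)
$\frac{W{\left(-22,101 \right)} - 33229}{-30003 + 23015} = \frac{- 22 \left(-16 - 22\right) - 33229}{-30003 + 23015} = \frac{\left(-22\right) \left(-38\right) - 33229}{-6988} = \left(836 - 33229\right) \left(- \frac{1}{6988}\right) = \left(-32393\right) \left(- \frac{1}{6988}\right) = \frac{32393}{6988}$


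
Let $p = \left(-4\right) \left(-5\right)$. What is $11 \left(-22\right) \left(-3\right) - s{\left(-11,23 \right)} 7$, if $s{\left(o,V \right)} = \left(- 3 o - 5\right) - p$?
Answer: $670$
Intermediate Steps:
$p = 20$
$s{\left(o,V \right)} = -25 - 3 o$ ($s{\left(o,V \right)} = \left(- 3 o - 5\right) - 20 = \left(-5 - 3 o\right) - 20 = -25 - 3 o$)
$11 \left(-22\right) \left(-3\right) - s{\left(-11,23 \right)} 7 = 11 \left(-22\right) \left(-3\right) - \left(-25 - -33\right) 7 = \left(-242\right) \left(-3\right) - \left(-25 + 33\right) 7 = 726 - 8 \cdot 7 = 726 - 56 = 670$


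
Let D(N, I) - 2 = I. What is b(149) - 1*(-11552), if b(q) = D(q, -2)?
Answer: 11552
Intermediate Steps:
D(N, I) = 2 + I
b(q) = 0 (b(q) = 2 - 2 = 0)
b(149) - 1*(-11552) = 0 - 1*(-11552) = 0 + 11552 = 11552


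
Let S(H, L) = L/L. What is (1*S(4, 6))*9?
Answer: 9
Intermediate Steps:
S(H, L) = 1
(1*S(4, 6))*9 = (1*1)*9 = 1*9 = 9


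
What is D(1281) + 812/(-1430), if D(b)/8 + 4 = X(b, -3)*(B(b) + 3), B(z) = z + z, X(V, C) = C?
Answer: -44038686/715 ≈ -61593.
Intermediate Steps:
B(z) = 2*z
D(b) = -104 - 48*b (D(b) = -32 + 8*(-3*(2*b + 3)) = -32 + 8*(-3*(3 + 2*b)) = -32 + 8*(-9 - 6*b) = -32 + (-72 - 48*b) = -104 - 48*b)
D(1281) + 812/(-1430) = (-104 - 48*1281) + 812/(-1430) = (-104 - 61488) + 812*(-1/1430) = -61592 - 406/715 = -44038686/715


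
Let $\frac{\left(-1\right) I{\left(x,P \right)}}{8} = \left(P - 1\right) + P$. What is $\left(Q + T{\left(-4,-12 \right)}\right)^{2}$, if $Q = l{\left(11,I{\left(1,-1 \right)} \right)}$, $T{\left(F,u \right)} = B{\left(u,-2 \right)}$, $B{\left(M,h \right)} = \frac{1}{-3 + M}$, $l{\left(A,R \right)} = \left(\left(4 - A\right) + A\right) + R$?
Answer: $\frac{175561}{225} \approx 780.27$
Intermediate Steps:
$I{\left(x,P \right)} = 8 - 16 P$ ($I{\left(x,P \right)} = - 8 \left(\left(P - 1\right) + P\right) = - 8 \left(\left(-1 + P\right) + P\right) = - 8 \left(-1 + 2 P\right) = 8 - 16 P$)
$l{\left(A,R \right)} = 4 + R$
$T{\left(F,u \right)} = \frac{1}{-3 + u}$
$Q = 28$ ($Q = 4 + \left(8 - -16\right) = 4 + \left(8 + 16\right) = 4 + 24 = 28$)
$\left(Q + T{\left(-4,-12 \right)}\right)^{2} = \left(28 + \frac{1}{-3 - 12}\right)^{2} = \left(28 + \frac{1}{-15}\right)^{2} = \left(28 - \frac{1}{15}\right)^{2} = \left(\frac{419}{15}\right)^{2} = \frac{175561}{225}$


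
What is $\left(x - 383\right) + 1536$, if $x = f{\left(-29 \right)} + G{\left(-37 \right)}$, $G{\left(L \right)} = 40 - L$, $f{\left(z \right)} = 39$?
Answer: $1269$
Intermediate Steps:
$x = 116$ ($x = 39 + \left(40 - -37\right) = 39 + \left(40 + 37\right) = 39 + 77 = 116$)
$\left(x - 383\right) + 1536 = \left(116 - 383\right) + 1536 = -267 + 1536 = 1269$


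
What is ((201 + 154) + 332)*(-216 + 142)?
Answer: -50838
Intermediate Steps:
((201 + 154) + 332)*(-216 + 142) = (355 + 332)*(-74) = 687*(-74) = -50838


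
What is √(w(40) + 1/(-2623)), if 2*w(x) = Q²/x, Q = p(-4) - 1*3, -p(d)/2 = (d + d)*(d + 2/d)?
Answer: √7740103157/10492 ≈ 8.3852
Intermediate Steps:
p(d) = -4*d*(d + 2/d) (p(d) = -2*(d + d)*(d + 2/d) = -2*2*d*(d + 2/d) = -4*d*(d + 2/d))
Q = -75 (Q = (-8 - 4*(-4)²) - 1*3 = (-8 - 4*16) - 3 = (-8 - 64) - 3 = -72 - 3 = -75)
w(x) = 5625/(2*x) (w(x) = ((-75)²/x)/2 = (5625/x)/2 = 5625/(2*x))
√(w(40) + 1/(-2623)) = √((5625/2)/40 + 1/(-2623)) = √((5625/2)*(1/40) - 1/2623) = √(1125/16 - 1/2623) = √(2950859/41968) = √7740103157/10492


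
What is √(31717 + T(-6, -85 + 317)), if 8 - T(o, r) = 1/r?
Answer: √426891542/116 ≈ 178.12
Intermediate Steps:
T(o, r) = 8 - 1/r
√(31717 + T(-6, -85 + 317)) = √(31717 + (8 - 1/(-85 + 317))) = √(31717 + (8 - 1/232)) = √(31717 + 1855/232) = √(7360199/232) = √426891542/116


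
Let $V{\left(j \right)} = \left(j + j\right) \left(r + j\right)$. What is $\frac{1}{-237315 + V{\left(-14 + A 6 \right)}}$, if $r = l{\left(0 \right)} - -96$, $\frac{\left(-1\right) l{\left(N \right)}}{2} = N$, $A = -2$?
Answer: $- \frac{1}{240955} \approx -4.1502 \cdot 10^{-6}$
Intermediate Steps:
$l{\left(N \right)} = - 2 N$
$r = 96$ ($r = \left(-2\right) 0 - -96 = 0 + 96 = 96$)
$V{\left(j \right)} = 2 j \left(96 + j\right)$ ($V{\left(j \right)} = \left(j + j\right) \left(96 + j\right) = 2 j \left(96 + j\right)$)
$\frac{1}{-237315 + V{\left(-14 + A 6 \right)}} = \frac{1}{-237315 + 2 \left(-14 - 12\right) \left(96 - 26\right)} = \frac{1}{-237315 + 2 \left(-26\right) \left(96 - 26\right)} = \frac{1}{-237315 + 2 \left(-26\right) 70} = \frac{1}{-237315 - 3640} = \frac{1}{-240955} = - \frac{1}{240955}$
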